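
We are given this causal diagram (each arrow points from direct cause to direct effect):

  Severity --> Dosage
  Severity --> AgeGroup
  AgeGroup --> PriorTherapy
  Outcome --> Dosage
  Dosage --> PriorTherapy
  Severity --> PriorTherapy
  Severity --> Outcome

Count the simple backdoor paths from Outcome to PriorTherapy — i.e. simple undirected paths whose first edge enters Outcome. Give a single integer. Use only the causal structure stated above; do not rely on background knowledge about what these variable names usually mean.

3

A backdoor path from Outcome to PriorTherapy is any simple undirected path whose first edge points into Outcome (i.e. leaves Outcome via a parent).
Parents of Outcome: {Severity}.
Enumerating:
  P1: Outcome <- Severity -> AgeGroup -> PriorTherapy
  P2: Outcome <- Severity -> Dosage -> PriorTherapy
  P3: Outcome <- Severity -> PriorTherapy
That exhausts the simple backdoor paths. Count: 3.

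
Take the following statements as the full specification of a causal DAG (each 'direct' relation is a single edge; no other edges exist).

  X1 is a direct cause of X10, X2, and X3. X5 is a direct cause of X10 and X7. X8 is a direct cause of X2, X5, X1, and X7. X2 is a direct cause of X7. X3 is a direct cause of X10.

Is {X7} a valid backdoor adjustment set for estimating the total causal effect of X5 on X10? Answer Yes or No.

Backdoor paths from X5 to X10 (paths whose first edge points into X5):
  P1: X5 <- X8 -> X1 -> X3 -> X10
  P2: X5 <- X8 -> X1 -> X10
  P3: X5 <- X8 -> X2 <- X1 -> X3 -> X10
  P4: X5 <- X8 -> X2 <- X1 -> X10
  P5: X5 <- X8 -> X7 <- X2 <- X1 -> X3 -> X10
  P6: X5 <- X8 -> X7 <- X2 <- X1 -> X10
Condition 1 (no descendant of X5 in the set): FAILS — X7 is a descendant of X5.
Condition 2 (every backdoor path blocked by {X7}):
  P1: open — no interior node is in the conditioning set.
  P2: open — no interior node is in the conditioning set.
  P3: open — collider(s) X2 are conditioned on (or have a conditioned descendant) and no non-collider on the path is in the set.
  P4: open — collider(s) X2 are conditioned on (or have a conditioned descendant) and no non-collider on the path is in the set.
  P5: open — collider(s) X7 are conditioned on (or have a conditioned descendant) and no non-collider on the path is in the set.
  P6: open — collider(s) X7 are conditioned on (or have a conditioned descendant) and no non-collider on the path is in the set.
{X7} does not satisfy the backdoor criterion.

No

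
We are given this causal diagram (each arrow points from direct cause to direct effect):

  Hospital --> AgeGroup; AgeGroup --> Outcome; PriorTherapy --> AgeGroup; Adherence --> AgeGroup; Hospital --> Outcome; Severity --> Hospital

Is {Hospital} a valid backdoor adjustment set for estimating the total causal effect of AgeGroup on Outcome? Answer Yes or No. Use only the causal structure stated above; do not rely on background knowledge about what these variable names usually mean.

Yes

Backdoor paths from AgeGroup to Outcome (paths whose first edge points into AgeGroup):
  P1: AgeGroup <- Hospital -> Outcome
Condition 1 (no descendant of AgeGroup in the set): holds — descendants of AgeGroup are {Outcome}; none are in {Hospital}.
Condition 2 (every backdoor path blocked by {Hospital}):
  P1: blocked at fork node Hospital ∈ conditioning set.
{Hospital} satisfies the backdoor criterion.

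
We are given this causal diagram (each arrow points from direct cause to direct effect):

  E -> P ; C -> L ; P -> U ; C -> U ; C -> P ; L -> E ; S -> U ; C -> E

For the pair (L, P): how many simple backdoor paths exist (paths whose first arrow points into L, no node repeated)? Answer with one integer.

3

A backdoor path from L to P is any simple undirected path whose first edge points into L (i.e. leaves L via a parent).
Parents of L: {C}.
Enumerating:
  P1: L <- C -> E -> P
  P2: L <- C -> P
  P3: L <- C -> U <- P
That exhausts the simple backdoor paths. Count: 3.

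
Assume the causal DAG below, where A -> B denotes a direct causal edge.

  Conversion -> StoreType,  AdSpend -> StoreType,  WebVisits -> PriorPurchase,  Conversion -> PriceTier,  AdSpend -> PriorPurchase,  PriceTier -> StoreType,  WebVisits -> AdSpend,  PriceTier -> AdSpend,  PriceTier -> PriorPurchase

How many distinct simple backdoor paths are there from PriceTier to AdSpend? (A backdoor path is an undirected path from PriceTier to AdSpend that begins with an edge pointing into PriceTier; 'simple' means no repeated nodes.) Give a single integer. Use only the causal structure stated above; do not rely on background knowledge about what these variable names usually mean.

1

A backdoor path from PriceTier to AdSpend is any simple undirected path whose first edge points into PriceTier (i.e. leaves PriceTier via a parent).
Parents of PriceTier: {Conversion}.
Enumerating:
  P1: PriceTier <- Conversion -> StoreType <- AdSpend
That exhausts the simple backdoor paths. Count: 1.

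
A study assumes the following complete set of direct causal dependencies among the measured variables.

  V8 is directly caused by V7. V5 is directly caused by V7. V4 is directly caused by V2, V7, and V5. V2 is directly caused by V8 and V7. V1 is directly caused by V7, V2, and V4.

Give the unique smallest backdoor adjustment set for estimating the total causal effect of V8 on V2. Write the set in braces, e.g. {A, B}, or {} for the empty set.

{V7}

Variables eligible for adjustment (non-descendants of V8, excluding V8 and V2): {V5, V7}.
Backdoor paths from V8 to V2:
  P1: V8 <- V7 -> V5 -> V4 <- V2
  P2: V8 <- V7 -> V5 -> V4 -> V1 <- V2
  P3: V8 <- V7 -> V2
  P4: V8 <- V7 -> V4 <- V2
  P5: V8 <- V7 -> V4 -> V1 <- V2
  P6: V8 <- V7 -> V1 <- V2
  P7: V8 <- V7 -> V1 <- V4 <- V2
The empty set is not sufficient: P3 (V8 <- V7 -> V2) has no collider blocking it and no conditioned non-collider, so it is open.
Try {V7}:
  P1: blocked at fork node V7 ∈ conditioning set.
  P2: blocked at fork node V7 ∈ conditioning set.
  P3: blocked at fork node V7 ∈ conditioning set.
  P4: blocked at fork node V7 ∈ conditioning set.
  P5: blocked at fork node V7 ∈ conditioning set.
  P6: blocked at fork node V7 ∈ conditioning set.
  P7: blocked at fork node V7 ∈ conditioning set.
{V7} contains no descendant of V8 and blocks every backdoor path.
No other singleton works — e.g. {V5} leaves P3 open — so {V7} is the unique smallest valid adjustment set.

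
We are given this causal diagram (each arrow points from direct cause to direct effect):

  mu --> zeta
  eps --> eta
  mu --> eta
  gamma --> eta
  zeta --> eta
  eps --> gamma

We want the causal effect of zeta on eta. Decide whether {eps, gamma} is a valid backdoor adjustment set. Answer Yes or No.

No

Backdoor paths from zeta to eta (paths whose first edge points into zeta):
  P1: zeta <- mu -> eta
Condition 1 (no descendant of zeta in the set): holds — descendants of zeta are {eta}; none are in {eps, gamma}.
Condition 2 (every backdoor path blocked by {eps, gamma}):
  P1: open — no interior node is in the conditioning set.
{eps, gamma} does not satisfy the backdoor criterion.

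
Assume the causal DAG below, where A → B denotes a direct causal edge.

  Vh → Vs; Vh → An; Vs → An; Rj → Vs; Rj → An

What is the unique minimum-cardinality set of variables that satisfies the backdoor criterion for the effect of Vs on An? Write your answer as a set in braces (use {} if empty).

{Rj, Vh}

Variables eligible for adjustment (non-descendants of Vs, excluding Vs and An): {Rj, Vh}.
Backdoor paths from Vs to An:
  P1: Vs <- Rj -> An
  P2: Vs <- Vh -> An
The empty set is not sufficient: P1 (Vs <- Rj -> An) has no collider blocking it and no conditioned non-collider, so it is open.
Try {Rj, Vh}:
  P1: blocked at fork node Rj ∈ conditioning set.
  P2: blocked at fork node Vh ∈ conditioning set.
{Rj, Vh} contains no descendant of Vs and blocks every backdoor path.
Every element of {Rj, Vh} is needed (dropping Rj leaves P1 open; dropping Vh leaves P2 open), so no proper subset is valid.
Among all size-2 subsets of the eligible variables, only {Rj, Vh} blocks every backdoor path, so it is the unique smallest valid adjustment set.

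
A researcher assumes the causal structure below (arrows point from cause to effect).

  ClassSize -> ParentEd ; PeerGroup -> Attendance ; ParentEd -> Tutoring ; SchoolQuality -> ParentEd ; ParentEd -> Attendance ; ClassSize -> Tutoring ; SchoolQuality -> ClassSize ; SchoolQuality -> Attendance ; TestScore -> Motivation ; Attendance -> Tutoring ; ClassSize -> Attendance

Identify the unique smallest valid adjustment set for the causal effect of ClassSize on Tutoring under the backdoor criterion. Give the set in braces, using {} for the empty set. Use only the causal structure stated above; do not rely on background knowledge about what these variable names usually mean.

{SchoolQuality}

Variables eligible for adjustment (non-descendants of ClassSize, excluding ClassSize and Tutoring): {Motivation, PeerGroup, SchoolQuality, TestScore}.
Backdoor paths from ClassSize to Tutoring:
  P1: ClassSize <- SchoolQuality -> ParentEd -> Attendance -> Tutoring
  P2: ClassSize <- SchoolQuality -> ParentEd -> Tutoring
  P3: ClassSize <- SchoolQuality -> Attendance <- ParentEd -> Tutoring
  P4: ClassSize <- SchoolQuality -> Attendance -> Tutoring
The empty set is not sufficient: P1 (ClassSize <- SchoolQuality -> ParentEd -> Attendance -> Tutoring) has no collider blocking it and no conditioned non-collider, so it is open.
Try {SchoolQuality}:
  P1: blocked at fork node SchoolQuality ∈ conditioning set.
  P2: blocked at fork node SchoolQuality ∈ conditioning set.
  P3: blocked at fork node SchoolQuality ∈ conditioning set.
  P4: blocked at fork node SchoolQuality ∈ conditioning set.
{SchoolQuality} contains no descendant of ClassSize and blocks every backdoor path.
No other singleton works — e.g. {PeerGroup} leaves P1 open — so {SchoolQuality} is the unique smallest valid adjustment set.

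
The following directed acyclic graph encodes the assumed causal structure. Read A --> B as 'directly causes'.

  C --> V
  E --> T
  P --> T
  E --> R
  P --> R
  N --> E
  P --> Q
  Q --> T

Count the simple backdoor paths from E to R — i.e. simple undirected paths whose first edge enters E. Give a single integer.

0

A backdoor path from E to R is any simple undirected path whose first edge points into E (i.e. leaves E via a parent).
Parents of E: {N}.
No simple path from any parent of E reaches R without revisiting E, so there are no backdoor paths.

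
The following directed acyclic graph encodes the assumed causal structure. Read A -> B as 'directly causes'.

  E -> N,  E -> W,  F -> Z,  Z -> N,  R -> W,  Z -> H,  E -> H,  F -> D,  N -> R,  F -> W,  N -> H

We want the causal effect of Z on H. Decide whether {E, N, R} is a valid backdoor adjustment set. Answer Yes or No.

No

Backdoor paths from Z to H (paths whose first edge points into Z):
  P1: Z <- F -> W <- E -> N -> H
  P2: Z <- F -> W <- E -> H
  P3: Z <- F -> W <- R <- N <- E -> H
  P4: Z <- F -> W <- R <- N -> H
Condition 1 (no descendant of Z in the set): FAILS — N and R are descendants of Z.
Condition 2 (every backdoor path blocked by {E, N, R}):
  P1: blocked at collider W (neither it nor any descendant is in the conditioning set).
  P2: blocked at collider W (neither it nor any descendant is in the conditioning set).
  P3: blocked at collider W (neither it nor any descendant is in the conditioning set).
  P4: blocked at collider W (neither it nor any descendant is in the conditioning set).
{E, N, R} does not satisfy the backdoor criterion.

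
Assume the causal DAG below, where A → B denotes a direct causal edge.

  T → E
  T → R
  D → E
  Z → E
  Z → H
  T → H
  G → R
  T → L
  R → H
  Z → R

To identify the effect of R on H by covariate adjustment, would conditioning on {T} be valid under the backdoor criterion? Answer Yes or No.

Backdoor paths from R to H (paths whose first edge points into R):
  P1: R <- T -> H
  P2: R <- T -> E <- Z -> H
  P3: R <- Z -> H
  P4: R <- Z -> E <- T -> H
Condition 1 (no descendant of R in the set): holds — descendants of R are {H}; none are in {T}.
Condition 2 (every backdoor path blocked by {T}):
  P1: blocked at fork node T ∈ conditioning set.
  P2: blocked at fork node T ∈ conditioning set.
  P3: open — no interior node is in the conditioning set.
  P4: blocked at collider E (neither it nor any descendant is in the conditioning set).
{T} does not satisfy the backdoor criterion.

No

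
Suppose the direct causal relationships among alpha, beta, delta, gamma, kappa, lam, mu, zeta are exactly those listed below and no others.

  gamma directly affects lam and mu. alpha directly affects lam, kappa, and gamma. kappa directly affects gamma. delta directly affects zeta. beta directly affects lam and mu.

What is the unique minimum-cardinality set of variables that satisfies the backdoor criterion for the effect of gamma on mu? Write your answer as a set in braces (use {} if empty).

{}

Variables eligible for adjustment (non-descendants of gamma, excluding gamma and mu): {alpha, beta, delta, kappa, zeta}.
Backdoor paths from gamma to mu:
  P1: gamma <- alpha -> lam <- beta -> mu
  P2: gamma <- kappa <- alpha -> lam <- beta -> mu
Each backdoor path contains an unconditioned collider, so every path is already blocked with the empty conditioning set:
  P1: blocked at collider lam (neither it nor any descendant is in the conditioning set).
  P2: blocked at collider lam (neither it nor any descendant is in the conditioning set).
The empty set is therefore the unique smallest valid set.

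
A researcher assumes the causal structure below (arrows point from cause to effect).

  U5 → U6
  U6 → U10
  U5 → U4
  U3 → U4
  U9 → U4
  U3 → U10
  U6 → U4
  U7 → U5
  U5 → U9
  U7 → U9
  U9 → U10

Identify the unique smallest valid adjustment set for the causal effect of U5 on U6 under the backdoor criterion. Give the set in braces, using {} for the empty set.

{}

Variables eligible for adjustment (non-descendants of U5, excluding U5 and U6): {U3, U7}.
Backdoor paths from U5 to U6:
  P1: U5 <- U7 -> U9 -> U4 <- U3 -> U10 <- U6
  P2: U5 <- U7 -> U9 -> U4 <- U6
  P3: U5 <- U7 -> U9 -> U10 <- U3 -> U4 <- U6
  P4: U5 <- U7 -> U9 -> U10 <- U6
Each backdoor path contains an unconditioned collider, so every path is already blocked with the empty conditioning set:
  P1: blocked at collider U4 (neither it nor any descendant is in the conditioning set).
  P2: blocked at collider U4 (neither it nor any descendant is in the conditioning set).
  P3: blocked at collider U10 (neither it nor any descendant is in the conditioning set).
  P4: blocked at collider U10 (neither it nor any descendant is in the conditioning set).
The empty set is therefore the unique smallest valid set.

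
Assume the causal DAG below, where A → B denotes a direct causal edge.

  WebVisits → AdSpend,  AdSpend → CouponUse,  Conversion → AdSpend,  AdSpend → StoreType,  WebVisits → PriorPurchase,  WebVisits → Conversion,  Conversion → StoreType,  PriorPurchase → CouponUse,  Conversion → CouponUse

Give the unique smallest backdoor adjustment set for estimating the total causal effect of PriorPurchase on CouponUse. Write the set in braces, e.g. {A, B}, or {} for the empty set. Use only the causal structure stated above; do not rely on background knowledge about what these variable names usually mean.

Variables eligible for adjustment (non-descendants of PriorPurchase, excluding PriorPurchase and CouponUse): {AdSpend, Conversion, StoreType, WebVisits}.
Backdoor paths from PriorPurchase to CouponUse:
  P1: PriorPurchase <- WebVisits -> Conversion -> AdSpend -> CouponUse
  P2: PriorPurchase <- WebVisits -> Conversion -> CouponUse
  P3: PriorPurchase <- WebVisits -> Conversion -> StoreType <- AdSpend -> CouponUse
  P4: PriorPurchase <- WebVisits -> AdSpend <- Conversion -> CouponUse
  P5: PriorPurchase <- WebVisits -> AdSpend -> CouponUse
  P6: PriorPurchase <- WebVisits -> AdSpend -> StoreType <- Conversion -> CouponUse
The empty set is not sufficient: P1 (PriorPurchase <- WebVisits -> Conversion -> AdSpend -> CouponUse) has no collider blocking it and no conditioned non-collider, so it is open.
Try {WebVisits}:
  P1: blocked at fork node WebVisits ∈ conditioning set.
  P2: blocked at fork node WebVisits ∈ conditioning set.
  P3: blocked at fork node WebVisits ∈ conditioning set.
  P4: blocked at fork node WebVisits ∈ conditioning set.
  P5: blocked at fork node WebVisits ∈ conditioning set.
  P6: blocked at fork node WebVisits ∈ conditioning set.
{WebVisits} contains no descendant of PriorPurchase and blocks every backdoor path.
No other singleton works — e.g. {Conversion} leaves P5 open — so {WebVisits} is the unique smallest valid adjustment set.

{WebVisits}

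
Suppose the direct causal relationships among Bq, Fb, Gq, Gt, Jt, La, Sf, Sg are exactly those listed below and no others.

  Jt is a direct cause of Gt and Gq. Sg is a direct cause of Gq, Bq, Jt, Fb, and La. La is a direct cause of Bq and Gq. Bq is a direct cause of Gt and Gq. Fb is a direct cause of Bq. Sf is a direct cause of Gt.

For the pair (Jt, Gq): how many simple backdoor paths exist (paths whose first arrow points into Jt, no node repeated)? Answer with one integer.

7

A backdoor path from Jt to Gq is any simple undirected path whose first edge points into Jt (i.e. leaves Jt via a parent).
Parents of Jt: {Sg}.
Enumerating:
  P1: Jt <- Sg -> La -> Bq -> Gq
  P2: Jt <- Sg -> La -> Gq
  P3: Jt <- Sg -> Fb -> Bq <- La -> Gq
  P4: Jt <- Sg -> Fb -> Bq -> Gq
  P5: Jt <- Sg -> Bq <- La -> Gq
  P6: Jt <- Sg -> Bq -> Gq
  P7: Jt <- Sg -> Gq
That exhausts the simple backdoor paths. Count: 7.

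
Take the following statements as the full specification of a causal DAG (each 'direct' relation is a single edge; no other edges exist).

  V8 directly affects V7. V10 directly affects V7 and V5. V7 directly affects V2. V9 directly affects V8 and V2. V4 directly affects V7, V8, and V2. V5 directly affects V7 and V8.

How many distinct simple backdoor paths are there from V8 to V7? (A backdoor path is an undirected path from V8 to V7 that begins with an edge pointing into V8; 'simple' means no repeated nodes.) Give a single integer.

A backdoor path from V8 to V7 is any simple undirected path whose first edge points into V8 (i.e. leaves V8 via a parent).
Parents of V8: {V4, V5, V9}.
Enumerating:
  P1: V8 <- V5 <- V10 -> V7
  P2: V8 <- V5 -> V7
  P3: V8 <- V9 -> V2 <- V4 -> V7
  P4: V8 <- V9 -> V2 <- V7
  P5: V8 <- V4 -> V7
  P6: V8 <- V4 -> V2 <- V7
That exhausts the simple backdoor paths. Count: 6.

6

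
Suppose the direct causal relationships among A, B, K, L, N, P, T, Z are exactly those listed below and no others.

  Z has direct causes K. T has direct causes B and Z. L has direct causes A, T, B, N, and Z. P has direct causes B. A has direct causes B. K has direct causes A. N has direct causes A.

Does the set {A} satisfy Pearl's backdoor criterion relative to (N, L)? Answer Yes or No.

Backdoor paths from N to L (paths whose first edge points into N):
  P1: N <- A <- B -> T <- Z -> L
  P2: N <- A <- B -> T -> L
  P3: N <- A <- B -> L
  P4: N <- A -> K -> Z -> T <- B -> L
  P5: N <- A -> K -> Z -> T -> L
  P6: N <- A -> K -> Z -> L
  P7: N <- A -> L
Condition 1 (no descendant of N in the set): holds — descendants of N are {L}; none are in {A}.
Condition 2 (every backdoor path blocked by {A}):
  P1: blocked at chain node A ∈ conditioning set.
  P2: blocked at chain node A ∈ conditioning set.
  P3: blocked at chain node A ∈ conditioning set.
  P4: blocked at fork node A ∈ conditioning set.
  P5: blocked at fork node A ∈ conditioning set.
  P6: blocked at fork node A ∈ conditioning set.
  P7: blocked at fork node A ∈ conditioning set.
{A} satisfies the backdoor criterion.

Yes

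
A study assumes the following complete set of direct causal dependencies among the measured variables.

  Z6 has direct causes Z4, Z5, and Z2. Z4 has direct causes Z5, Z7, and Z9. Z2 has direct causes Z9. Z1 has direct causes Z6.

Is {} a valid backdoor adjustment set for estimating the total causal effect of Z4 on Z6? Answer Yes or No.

Backdoor paths from Z4 to Z6 (paths whose first edge points into Z4):
  P1: Z4 <- Z9 -> Z2 -> Z6
  P2: Z4 <- Z5 -> Z6
Condition 1 (no descendant of Z4 in the set): holds — descendants of Z4 are {Z1, Z6}; none are in {}.
Condition 2 (every backdoor path blocked by {}):
  P1: open — no interior node is in the conditioning set.
  P2: open — no interior node is in the conditioning set.
{} does not satisfy the backdoor criterion.

No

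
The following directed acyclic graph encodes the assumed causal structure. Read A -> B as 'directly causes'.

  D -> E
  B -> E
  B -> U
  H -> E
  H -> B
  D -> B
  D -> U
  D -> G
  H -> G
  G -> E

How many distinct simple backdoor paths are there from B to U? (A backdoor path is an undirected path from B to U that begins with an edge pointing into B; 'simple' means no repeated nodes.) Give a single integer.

A backdoor path from B to U is any simple undirected path whose first edge points into B (i.e. leaves B via a parent).
Parents of B: {D, H}.
Enumerating:
  P1: B <- D -> U
  P2: B <- H -> G <- D -> U
  P3: B <- H -> G -> E <- D -> U
  P4: B <- H -> E <- D -> U
  P5: B <- H -> E <- G <- D -> U
That exhausts the simple backdoor paths. Count: 5.

5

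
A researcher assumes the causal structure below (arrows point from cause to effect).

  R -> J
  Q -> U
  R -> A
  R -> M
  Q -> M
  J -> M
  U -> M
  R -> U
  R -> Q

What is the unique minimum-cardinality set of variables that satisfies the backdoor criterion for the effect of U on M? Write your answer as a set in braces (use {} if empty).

{Q, R}

Variables eligible for adjustment (non-descendants of U, excluding U and M): {A, J, Q, R}.
Backdoor paths from U to M:
  P1: U <- R -> Q -> M
  P2: U <- R -> J -> M
  P3: U <- R -> M
  P4: U <- Q <- R -> J -> M
  P5: U <- Q <- R -> M
  P6: U <- Q -> M
The empty set is not sufficient: P1 (U <- R -> Q -> M) has no collider blocking it and no conditioned non-collider, so it is open.
Try {Q, R}:
  P1: blocked at fork node R ∈ conditioning set.
  P2: blocked at fork node R ∈ conditioning set.
  P3: blocked at fork node R ∈ conditioning set.
  P4: blocked at chain node Q ∈ conditioning set.
  P5: blocked at chain node Q ∈ conditioning set.
  P6: blocked at fork node Q ∈ conditioning set.
{Q, R} contains no descendant of U and blocks every backdoor path.
Every element of {Q, R} is needed (dropping Q leaves P6 open; dropping R leaves P2 open), so no proper subset is valid.
Among all size-2 subsets of the eligible variables, only {Q, R} blocks every backdoor path, so it is the unique smallest valid adjustment set.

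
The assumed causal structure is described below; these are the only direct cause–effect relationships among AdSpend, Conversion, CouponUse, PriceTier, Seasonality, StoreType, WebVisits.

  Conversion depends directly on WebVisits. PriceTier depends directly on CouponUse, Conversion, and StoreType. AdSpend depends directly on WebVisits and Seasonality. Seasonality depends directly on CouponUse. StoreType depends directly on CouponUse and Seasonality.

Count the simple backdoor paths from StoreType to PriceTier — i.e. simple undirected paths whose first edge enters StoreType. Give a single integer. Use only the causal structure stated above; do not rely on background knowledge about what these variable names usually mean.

A backdoor path from StoreType to PriceTier is any simple undirected path whose first edge points into StoreType (i.e. leaves StoreType via a parent).
Parents of StoreType: {CouponUse, Seasonality}.
Enumerating:
  P1: StoreType <- CouponUse -> Seasonality -> AdSpend <- WebVisits -> Conversion -> PriceTier
  P2: StoreType <- CouponUse -> PriceTier
  P3: StoreType <- Seasonality <- CouponUse -> PriceTier
  P4: StoreType <- Seasonality -> AdSpend <- WebVisits -> Conversion -> PriceTier
That exhausts the simple backdoor paths. Count: 4.

4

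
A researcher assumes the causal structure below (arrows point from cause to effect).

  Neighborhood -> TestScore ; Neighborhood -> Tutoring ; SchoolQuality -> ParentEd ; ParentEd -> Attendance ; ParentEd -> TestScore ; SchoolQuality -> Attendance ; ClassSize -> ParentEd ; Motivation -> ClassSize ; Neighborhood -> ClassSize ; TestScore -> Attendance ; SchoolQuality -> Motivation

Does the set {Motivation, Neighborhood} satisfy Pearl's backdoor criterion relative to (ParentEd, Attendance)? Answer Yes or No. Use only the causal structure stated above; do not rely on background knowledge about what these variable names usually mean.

No

Backdoor paths from ParentEd to Attendance (paths whose first edge points into ParentEd):
  P1: ParentEd <- SchoolQuality -> Motivation -> ClassSize <- Neighborhood -> TestScore -> Attendance
  P2: ParentEd <- SchoolQuality -> Attendance
  P3: ParentEd <- ClassSize <- Neighborhood -> TestScore -> Attendance
  P4: ParentEd <- ClassSize <- Motivation <- SchoolQuality -> Attendance
Condition 1 (no descendant of ParentEd in the set): holds — descendants of ParentEd are {Attendance, TestScore}; none are in {Motivation, Neighborhood}.
Condition 2 (every backdoor path blocked by {Motivation, Neighborhood}):
  P1: blocked at chain node Motivation ∈ conditioning set.
  P2: open — no interior node is in the conditioning set.
  P3: blocked at fork node Neighborhood ∈ conditioning set.
  P4: blocked at chain node Motivation ∈ conditioning set.
{Motivation, Neighborhood} does not satisfy the backdoor criterion.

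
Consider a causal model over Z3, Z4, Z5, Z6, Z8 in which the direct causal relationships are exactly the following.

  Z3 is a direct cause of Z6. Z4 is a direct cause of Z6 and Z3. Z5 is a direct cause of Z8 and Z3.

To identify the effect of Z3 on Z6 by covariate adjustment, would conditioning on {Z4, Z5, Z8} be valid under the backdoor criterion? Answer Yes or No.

Yes

Backdoor paths from Z3 to Z6 (paths whose first edge points into Z3):
  P1: Z3 <- Z4 -> Z6
Condition 1 (no descendant of Z3 in the set): holds — descendants of Z3 are {Z6}; none are in {Z4, Z5, Z8}.
Condition 2 (every backdoor path blocked by {Z4, Z5, Z8}):
  P1: blocked at fork node Z4 ∈ conditioning set.
{Z4, Z5, Z8} satisfies the backdoor criterion.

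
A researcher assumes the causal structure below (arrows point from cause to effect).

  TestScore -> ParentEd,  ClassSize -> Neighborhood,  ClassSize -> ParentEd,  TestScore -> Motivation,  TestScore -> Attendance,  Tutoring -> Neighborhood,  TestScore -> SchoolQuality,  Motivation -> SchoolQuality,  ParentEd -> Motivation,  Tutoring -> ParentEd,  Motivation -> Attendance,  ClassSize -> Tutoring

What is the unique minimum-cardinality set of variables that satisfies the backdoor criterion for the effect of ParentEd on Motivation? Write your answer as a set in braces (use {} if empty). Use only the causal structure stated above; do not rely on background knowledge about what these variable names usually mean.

{TestScore}

Variables eligible for adjustment (non-descendants of ParentEd, excluding ParentEd and Motivation): {ClassSize, Neighborhood, TestScore, Tutoring}.
Backdoor paths from ParentEd to Motivation:
  P1: ParentEd <- TestScore -> Motivation
  P2: ParentEd <- TestScore -> SchoolQuality <- Motivation
  P3: ParentEd <- TestScore -> Attendance <- Motivation
The empty set is not sufficient: P1 (ParentEd <- TestScore -> Motivation) has no collider blocking it and no conditioned non-collider, so it is open.
Try {TestScore}:
  P1: blocked at fork node TestScore ∈ conditioning set.
  P2: blocked at fork node TestScore ∈ conditioning set.
  P3: blocked at fork node TestScore ∈ conditioning set.
{TestScore} contains no descendant of ParentEd and blocks every backdoor path.
No other singleton works — e.g. {ClassSize} leaves P1 open — so {TestScore} is the unique smallest valid adjustment set.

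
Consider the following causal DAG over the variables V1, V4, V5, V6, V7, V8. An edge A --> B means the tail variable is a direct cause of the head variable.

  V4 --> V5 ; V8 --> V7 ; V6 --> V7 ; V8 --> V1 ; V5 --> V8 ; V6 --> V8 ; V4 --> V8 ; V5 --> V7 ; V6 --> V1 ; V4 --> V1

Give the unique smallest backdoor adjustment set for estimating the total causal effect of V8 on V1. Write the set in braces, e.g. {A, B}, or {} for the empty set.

Variables eligible for adjustment (non-descendants of V8, excluding V8 and V1): {V4, V5, V6}.
Backdoor paths from V8 to V1:
  P1: V8 <- V4 -> V5 -> V7 <- V6 -> V1
  P2: V8 <- V4 -> V1
  P3: V8 <- V6 -> V1
  P4: V8 <- V6 -> V7 <- V5 <- V4 -> V1
  P5: V8 <- V5 <- V4 -> V1
  P6: V8 <- V5 -> V7 <- V6 -> V1
The empty set is not sufficient: P2 (V8 <- V4 -> V1) has no collider blocking it and no conditioned non-collider, so it is open.
Try {V4, V6}:
  P1: blocked at fork node V4 ∈ conditioning set.
  P2: blocked at fork node V4 ∈ conditioning set.
  P3: blocked at fork node V6 ∈ conditioning set.
  P4: blocked at fork node V6 ∈ conditioning set.
  P5: blocked at fork node V4 ∈ conditioning set.
  P6: blocked at collider V7 (neither it nor any descendant is in the conditioning set).
{V4, V6} contains no descendant of V8 and blocks every backdoor path.
Every element of {V4, V6} is needed (dropping V4 leaves P2 open; dropping V6 leaves P3 open), so no proper subset is valid.
Among all size-2 subsets of the eligible variables, only {V4, V6} blocks every backdoor path, so it is the unique smallest valid adjustment set.

{V4, V6}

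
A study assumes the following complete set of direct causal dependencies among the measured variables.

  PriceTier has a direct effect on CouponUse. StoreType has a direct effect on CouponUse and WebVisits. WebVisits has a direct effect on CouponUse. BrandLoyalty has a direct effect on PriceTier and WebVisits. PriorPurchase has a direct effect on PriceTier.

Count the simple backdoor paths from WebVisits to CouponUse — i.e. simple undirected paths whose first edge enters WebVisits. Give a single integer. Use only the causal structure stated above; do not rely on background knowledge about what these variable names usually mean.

2

A backdoor path from WebVisits to CouponUse is any simple undirected path whose first edge points into WebVisits (i.e. leaves WebVisits via a parent).
Parents of WebVisits: {BrandLoyalty, StoreType}.
Enumerating:
  P1: WebVisits <- StoreType -> CouponUse
  P2: WebVisits <- BrandLoyalty -> PriceTier -> CouponUse
That exhausts the simple backdoor paths. Count: 2.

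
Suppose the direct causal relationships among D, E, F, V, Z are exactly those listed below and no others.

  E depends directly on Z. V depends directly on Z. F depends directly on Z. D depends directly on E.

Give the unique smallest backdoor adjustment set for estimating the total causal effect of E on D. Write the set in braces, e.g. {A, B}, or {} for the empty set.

{}

Variables eligible for adjustment (non-descendants of E, excluding E and D): {F, V, Z}.
Backdoor paths from E to D:
  (none)
With no backdoor paths the empty set already satisfies the criterion, and it is trivially minimal.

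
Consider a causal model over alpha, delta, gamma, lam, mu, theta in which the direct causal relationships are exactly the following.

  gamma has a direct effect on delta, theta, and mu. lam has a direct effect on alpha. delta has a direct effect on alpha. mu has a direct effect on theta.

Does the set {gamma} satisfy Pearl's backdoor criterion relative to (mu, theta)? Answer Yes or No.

Backdoor paths from mu to theta (paths whose first edge points into mu):
  P1: mu <- gamma -> theta
Condition 1 (no descendant of mu in the set): holds — descendants of mu are {theta}; none are in {gamma}.
Condition 2 (every backdoor path blocked by {gamma}):
  P1: blocked at fork node gamma ∈ conditioning set.
{gamma} satisfies the backdoor criterion.

Yes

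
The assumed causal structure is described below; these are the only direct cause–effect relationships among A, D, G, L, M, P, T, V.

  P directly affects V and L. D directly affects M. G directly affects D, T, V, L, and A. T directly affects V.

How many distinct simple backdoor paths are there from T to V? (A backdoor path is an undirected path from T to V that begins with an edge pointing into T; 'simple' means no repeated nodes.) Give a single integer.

A backdoor path from T to V is any simple undirected path whose first edge points into T (i.e. leaves T via a parent).
Parents of T: {G}.
Enumerating:
  P1: T <- G -> V
  P2: T <- G -> L <- P -> V
That exhausts the simple backdoor paths. Count: 2.

2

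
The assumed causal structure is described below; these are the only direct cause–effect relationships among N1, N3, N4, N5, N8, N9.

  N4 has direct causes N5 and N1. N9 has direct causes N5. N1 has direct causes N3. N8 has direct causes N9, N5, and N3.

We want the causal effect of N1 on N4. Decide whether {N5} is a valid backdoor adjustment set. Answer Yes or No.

Yes

Backdoor paths from N1 to N4 (paths whose first edge points into N1):
  P1: N1 <- N3 -> N8 <- N5 -> N4
  P2: N1 <- N3 -> N8 <- N9 <- N5 -> N4
Condition 1 (no descendant of N1 in the set): holds — descendants of N1 are {N4}; none are in {N5}.
Condition 2 (every backdoor path blocked by {N5}):
  P1: blocked at collider N8 (neither it nor any descendant is in the conditioning set).
  P2: blocked at collider N8 (neither it nor any descendant is in the conditioning set).
{N5} satisfies the backdoor criterion.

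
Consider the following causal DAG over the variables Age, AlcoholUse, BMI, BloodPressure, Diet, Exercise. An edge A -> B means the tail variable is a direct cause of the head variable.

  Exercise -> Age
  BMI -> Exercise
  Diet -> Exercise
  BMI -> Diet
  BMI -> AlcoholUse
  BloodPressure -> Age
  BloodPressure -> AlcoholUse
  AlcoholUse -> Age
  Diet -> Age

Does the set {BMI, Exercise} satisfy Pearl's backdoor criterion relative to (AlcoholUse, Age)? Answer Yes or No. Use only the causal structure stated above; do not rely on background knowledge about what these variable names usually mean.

Backdoor paths from AlcoholUse to Age (paths whose first edge points into AlcoholUse):
  P1: AlcoholUse <- BloodPressure -> Age
  P2: AlcoholUse <- BMI -> Diet -> Exercise -> Age
  P3: AlcoholUse <- BMI -> Diet -> Age
  P4: AlcoholUse <- BMI -> Exercise <- Diet -> Age
  P5: AlcoholUse <- BMI -> Exercise -> Age
Condition 1 (no descendant of AlcoholUse in the set): holds — descendants of AlcoholUse are {Age}; none are in {BMI, Exercise}.
Condition 2 (every backdoor path blocked by {BMI, Exercise}):
  P1: open — no interior node is in the conditioning set.
  P2: blocked at fork node BMI ∈ conditioning set.
  P3: blocked at fork node BMI ∈ conditioning set.
  P4: blocked at fork node BMI ∈ conditioning set.
  P5: blocked at fork node BMI ∈ conditioning set.
{BMI, Exercise} does not satisfy the backdoor criterion.

No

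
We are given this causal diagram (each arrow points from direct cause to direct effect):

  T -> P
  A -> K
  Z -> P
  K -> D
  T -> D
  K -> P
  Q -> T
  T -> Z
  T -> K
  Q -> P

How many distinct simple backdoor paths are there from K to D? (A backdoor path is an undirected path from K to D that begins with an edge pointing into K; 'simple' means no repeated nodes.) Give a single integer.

1

A backdoor path from K to D is any simple undirected path whose first edge points into K (i.e. leaves K via a parent).
Parents of K: {A, T}.
Enumerating:
  P1: K <- T -> D
That exhausts the simple backdoor paths. Count: 1.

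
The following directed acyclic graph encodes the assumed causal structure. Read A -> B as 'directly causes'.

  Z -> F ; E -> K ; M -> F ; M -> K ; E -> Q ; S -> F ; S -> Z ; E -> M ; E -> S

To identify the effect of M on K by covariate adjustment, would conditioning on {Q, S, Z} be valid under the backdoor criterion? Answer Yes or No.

Backdoor paths from M to K (paths whose first edge points into M):
  P1: M <- E -> K
Condition 1 (no descendant of M in the set): holds — descendants of M are {F, K}; none are in {Q, S, Z}.
Condition 2 (every backdoor path blocked by {Q, S, Z}):
  P1: open — no interior node is in the conditioning set.
{Q, S, Z} does not satisfy the backdoor criterion.

No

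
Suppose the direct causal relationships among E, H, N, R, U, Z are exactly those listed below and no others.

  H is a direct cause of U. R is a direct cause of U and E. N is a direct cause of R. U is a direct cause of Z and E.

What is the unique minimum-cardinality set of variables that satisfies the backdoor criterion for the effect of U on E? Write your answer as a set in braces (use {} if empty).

{R}

Variables eligible for adjustment (non-descendants of U, excluding U and E): {H, N, R}.
Backdoor paths from U to E:
  P1: U <- R -> E
The empty set is not sufficient: P1 (U <- R -> E) has no collider blocking it and no conditioned non-collider, so it is open.
Try {R}:
  P1: blocked at fork node R ∈ conditioning set.
{R} contains no descendant of U and blocks every backdoor path.
No other singleton works — e.g. {N} leaves P1 open — so {R} is the unique smallest valid adjustment set.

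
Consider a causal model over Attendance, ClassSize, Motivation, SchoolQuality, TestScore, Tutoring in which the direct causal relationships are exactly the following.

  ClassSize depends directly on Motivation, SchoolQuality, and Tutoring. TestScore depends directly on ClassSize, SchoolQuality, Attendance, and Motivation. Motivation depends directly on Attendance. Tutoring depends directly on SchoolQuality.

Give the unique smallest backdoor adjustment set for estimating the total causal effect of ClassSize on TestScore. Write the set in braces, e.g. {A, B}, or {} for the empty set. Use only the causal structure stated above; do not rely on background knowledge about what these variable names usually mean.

{Motivation, SchoolQuality}

Variables eligible for adjustment (non-descendants of ClassSize, excluding ClassSize and TestScore): {Attendance, Motivation, SchoolQuality, Tutoring}.
Backdoor paths from ClassSize to TestScore:
  P1: ClassSize <- SchoolQuality -> TestScore
  P2: ClassSize <- Motivation <- Attendance -> TestScore
  P3: ClassSize <- Motivation -> TestScore
  P4: ClassSize <- Tutoring <- SchoolQuality -> TestScore
The empty set is not sufficient: P1 (ClassSize <- SchoolQuality -> TestScore) has no collider blocking it and no conditioned non-collider, so it is open.
Try {Motivation, SchoolQuality}:
  P1: blocked at fork node SchoolQuality ∈ conditioning set.
  P2: blocked at chain node Motivation ∈ conditioning set.
  P3: blocked at fork node Motivation ∈ conditioning set.
  P4: blocked at fork node SchoolQuality ∈ conditioning set.
{Motivation, SchoolQuality} contains no descendant of ClassSize and blocks every backdoor path.
Every element of {Motivation, SchoolQuality} is needed (dropping Motivation leaves P2 open; dropping SchoolQuality leaves P1 open), so no proper subset is valid.
Among all size-2 subsets of the eligible variables, only {Motivation, SchoolQuality} blocks every backdoor path, so it is the unique smallest valid adjustment set.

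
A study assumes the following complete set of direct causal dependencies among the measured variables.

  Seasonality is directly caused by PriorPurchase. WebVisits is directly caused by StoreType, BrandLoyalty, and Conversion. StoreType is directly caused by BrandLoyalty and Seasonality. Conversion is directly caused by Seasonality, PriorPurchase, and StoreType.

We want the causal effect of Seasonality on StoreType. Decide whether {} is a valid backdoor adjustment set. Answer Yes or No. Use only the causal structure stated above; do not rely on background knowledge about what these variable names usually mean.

Backdoor paths from Seasonality to StoreType (paths whose first edge points into Seasonality):
  P1: Seasonality <- PriorPurchase -> Conversion <- StoreType
  P2: Seasonality <- PriorPurchase -> Conversion -> WebVisits <- BrandLoyalty -> StoreType
  P3: Seasonality <- PriorPurchase -> Conversion -> WebVisits <- StoreType
Condition 1 (no descendant of Seasonality in the set): holds — descendants of Seasonality are {Conversion, StoreType, WebVisits}; none are in {}.
Condition 2 (every backdoor path blocked by {}):
  P1: blocked at collider Conversion (neither it nor any descendant is in the conditioning set).
  P2: blocked at collider WebVisits (neither it nor any descendant is in the conditioning set).
  P3: blocked at collider WebVisits (neither it nor any descendant is in the conditioning set).
{} satisfies the backdoor criterion.

Yes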